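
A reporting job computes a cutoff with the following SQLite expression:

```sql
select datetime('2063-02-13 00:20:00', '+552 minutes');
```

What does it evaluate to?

2063-02-13 09:32:00

552 minutes = 9h 12m; +552 minutes from 2063-02-13 00:20:00 is 2063-02-13 09:32:00.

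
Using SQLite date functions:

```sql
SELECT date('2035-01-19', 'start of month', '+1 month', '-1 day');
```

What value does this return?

`start of month` rewinds 2035-01-19 to 2035-01-01.
Adding +1 month to 2035-01-01 gives 2035-02-01.
Going back 1 day from 2035-02-01 reaches 2035-01-31 (last day of January, 31 days).

2035-01-31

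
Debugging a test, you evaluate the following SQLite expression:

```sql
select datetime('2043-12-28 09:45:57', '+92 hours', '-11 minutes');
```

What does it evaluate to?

2044-01-01 05:34:57

+92 hours from 2043-12-28 09:45:57 is 2044-01-01 05:45:57 (crosses midnight).
-11 minutes from 2044-01-01 05:45:57 is 2044-01-01 05:34:57.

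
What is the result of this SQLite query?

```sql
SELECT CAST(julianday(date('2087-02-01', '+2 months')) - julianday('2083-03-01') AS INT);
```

Adding +2 months to 2087-02-01 gives 2087-04-01.
30 days remain in March 2083 after the 1st (31 − 1).
Full months from April 2083 through March 2087 contribute their day counts.
Then 1 day into April 2087.
Total: 30 + 30 + 31 + 30 + 31 + 31 + 30 + 31 + 30 + 31 + 31 + 29 + 31 + 30 + 31 + 30 + 31 + 31 + 30 + 31 + 30 + 31 + 31 + 28 + 31 + 30 + 31 + 30 + 31 + 31 + 30 + 31 + 30 + 31 + 31 + 28 + 31 + 30 + 31 + 30 + 31 + 31 + 30 + 31 + 30 + 31 + 31 + 28 + 31 + 1 = 1492.

1492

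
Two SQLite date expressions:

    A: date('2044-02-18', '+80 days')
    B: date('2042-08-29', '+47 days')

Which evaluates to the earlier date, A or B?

B

A = 2044-05-08.
B = 2042-10-15.
B is earlier.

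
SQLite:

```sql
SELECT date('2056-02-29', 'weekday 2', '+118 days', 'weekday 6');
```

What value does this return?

`weekday 2` advances to the next Tuesday; 2056-02-29 is already a Tuesday, so it stays at 2056-02-29.
Applying '+118 days' to 2056-02-29: counting 118 days forward gives 2056-06-26.
`weekday 6` advances to the next Saturday; 2056-06-26 is a Monday, so it moves forward to 2056-07-01.

2056-07-01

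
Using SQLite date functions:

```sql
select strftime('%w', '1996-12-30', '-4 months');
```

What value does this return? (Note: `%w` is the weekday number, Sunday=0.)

First apply '-4 months': 1996-12-30 → 1996-08-30.
1996-08-30 is a Friday; with Sunday=0 that is 5.

5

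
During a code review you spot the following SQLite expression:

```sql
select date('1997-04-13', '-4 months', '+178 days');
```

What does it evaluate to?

Adding -4 months to 1997-04-13 gives 1996-12-13.
Applying '+178 days' to 1996-12-13: counting 178 days forward gives 1997-06-09.

1997-06-09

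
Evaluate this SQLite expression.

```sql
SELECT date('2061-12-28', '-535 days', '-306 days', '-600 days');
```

Applying '-535 days' to 2061-12-28: counting 535 days back gives 2060-07-11.
Applying '-306 days' to 2060-07-11: counting 306 days back gives 2059-09-09.
Applying '-600 days' to 2059-09-09: counting 600 days back gives 2058-01-17.

2058-01-17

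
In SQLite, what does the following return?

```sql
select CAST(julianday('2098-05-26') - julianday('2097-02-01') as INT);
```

27 days remain in February 2097 after the 1st (28 − 1).
Full months from March 2097 through April 2098 contribute their day counts.
Then 26 days into May 2098.
Total: 27 + 31 + 30 + 31 + 30 + 31 + 31 + 30 + 31 + 30 + 31 + 31 + 28 + 31 + 30 + 26 = 479.

479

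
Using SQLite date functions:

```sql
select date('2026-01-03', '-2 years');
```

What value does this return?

Adding -2 years to 2026-01-03 gives 2024-01-03.

2024-01-03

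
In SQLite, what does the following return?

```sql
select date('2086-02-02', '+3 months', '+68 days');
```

Adding +3 months to 2086-02-02 gives 2086-05-02.
Applying '+68 days' to 2086-05-02: counting 68 days forward gives 2086-07-09.

2086-07-09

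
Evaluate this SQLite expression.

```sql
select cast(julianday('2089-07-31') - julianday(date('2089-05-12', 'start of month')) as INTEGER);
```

91

`start of month` rewinds 2089-05-12 to 2089-05-01.
30 days remain in May 2089 after the 1st (31 − 1).
June 2089: 30 days.
Then 31 days into July 2089.
Total: 30 + 30 + 31 = 91.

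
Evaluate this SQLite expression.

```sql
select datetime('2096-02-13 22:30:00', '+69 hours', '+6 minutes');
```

+69 hours from 2096-02-13 22:30:00 is 2096-02-16 19:30:00 (crosses midnight).
+6 minutes from 2096-02-16 19:30:00 is 2096-02-16 19:36:00.

2096-02-16 19:36:00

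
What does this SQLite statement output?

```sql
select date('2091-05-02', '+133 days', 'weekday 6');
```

2091-09-15

Applying '+133 days' to 2091-05-02: counting 133 days forward gives 2091-09-12.
`weekday 6` advances to the next Saturday; 2091-09-12 is a Wednesday, so it moves forward to 2091-09-15.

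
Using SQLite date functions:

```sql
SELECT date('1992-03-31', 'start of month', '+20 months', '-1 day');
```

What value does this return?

`start of month` rewinds 1992-03-31 to 1992-03-01.
Adding +20 months to 1992-03-01 gives 1993-11-01.
Going back 1 day from 1993-11-01 reaches 1993-10-31 (last day of October, 31 days).

1993-10-31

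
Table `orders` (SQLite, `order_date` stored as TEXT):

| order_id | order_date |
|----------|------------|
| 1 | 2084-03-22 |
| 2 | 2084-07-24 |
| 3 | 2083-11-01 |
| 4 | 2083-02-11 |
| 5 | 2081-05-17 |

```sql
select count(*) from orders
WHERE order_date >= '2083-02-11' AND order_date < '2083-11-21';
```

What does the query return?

Rows in [2083-02-11, 2083-11-21): 2083-11-01, 2083-02-11 → 2 rows.

2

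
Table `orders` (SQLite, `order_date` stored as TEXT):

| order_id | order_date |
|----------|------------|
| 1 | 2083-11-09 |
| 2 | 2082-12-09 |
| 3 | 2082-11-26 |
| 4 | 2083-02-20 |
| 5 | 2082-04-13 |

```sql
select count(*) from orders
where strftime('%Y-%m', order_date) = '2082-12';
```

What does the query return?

1

Rows with year-month 2082-12: 2082-12-09 → 1.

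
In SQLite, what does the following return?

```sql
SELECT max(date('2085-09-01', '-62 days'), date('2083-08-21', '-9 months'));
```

2085-07-01

date('2085-09-01', '-62 days') → 2085-07-01.
date('2083-08-21', '-9 months') → 2082-11-21.
Later of the two is 2085-07-01.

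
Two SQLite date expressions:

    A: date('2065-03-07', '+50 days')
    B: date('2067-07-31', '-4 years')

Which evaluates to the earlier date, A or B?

A = 2065-04-26.
B = 2063-07-31.
B is earlier.

B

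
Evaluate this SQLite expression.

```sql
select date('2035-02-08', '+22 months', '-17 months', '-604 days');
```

Adding +22 months to 2035-02-08 gives 2036-12-08.
Adding -17 months to 2036-12-08 gives 2035-07-08.
Applying '-604 days' to 2035-07-08: counting 604 days back gives 2033-11-11.

2033-11-11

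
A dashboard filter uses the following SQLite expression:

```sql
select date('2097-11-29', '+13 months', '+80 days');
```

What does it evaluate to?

Adding +13 months to 2097-11-29 gives 2098-12-29.
Applying '+80 days' to 2098-12-29: counting 80 days forward gives 2099-03-19.

2099-03-19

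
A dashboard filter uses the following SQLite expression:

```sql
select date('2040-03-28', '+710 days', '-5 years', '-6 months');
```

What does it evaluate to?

Applying '+710 days' to 2040-03-28: counting 710 days forward gives 2042-03-08.
Adding -5 years to 2042-03-08 gives 2037-03-08.
Adding -6 months to 2037-03-08 gives 2036-09-08.

2036-09-08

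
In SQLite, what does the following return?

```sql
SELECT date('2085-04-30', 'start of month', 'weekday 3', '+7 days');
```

`start of month` rewinds 2085-04-30 to 2085-04-01.
`weekday 3` advances to the next Wednesday; 2085-04-01 is a Sunday, so it moves forward to 2085-04-04.
Advancing 7 more days within April lands on 2085-04-11.

2085-04-11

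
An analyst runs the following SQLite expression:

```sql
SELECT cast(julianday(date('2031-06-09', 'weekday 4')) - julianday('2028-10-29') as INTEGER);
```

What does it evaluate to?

956

`weekday 4` advances to the next Thursday; 2031-06-09 is a Monday, so it moves forward to 2031-06-12.
2 days remain in October 2028 after the 29th (31 − 29).
Full months from November 2028 through May 2031 contribute their day counts.
Then 12 days into June 2031.
Total: 2 + 30 + 31 + 31 + 28 + 31 + 30 + 31 + 30 + 31 + 31 + 30 + 31 + 30 + 31 + 31 + 28 + 31 + 30 + 31 + 30 + 31 + 31 + 30 + 31 + 30 + 31 + 31 + 28 + 31 + 30 + 31 + 12 = 956.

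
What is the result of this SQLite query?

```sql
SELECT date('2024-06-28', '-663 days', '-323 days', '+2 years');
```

2023-10-16

Applying '-663 days' to 2024-06-28: counting 663 days back gives 2022-09-04.
Applying '-323 days' to 2022-09-04: counting 323 days back gives 2021-10-16.
Adding +2 years to 2021-10-16 gives 2023-10-16.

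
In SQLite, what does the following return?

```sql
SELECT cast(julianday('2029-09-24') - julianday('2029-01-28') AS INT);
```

3 days remain in January 2029 after the 28th (31 − 28).
Full months from February 2029 through August 2029 contribute their day counts.
Then 24 days into September 2029.
Total: 3 + 28 + 31 + 30 + 31 + 30 + 31 + 31 + 24 = 239.

239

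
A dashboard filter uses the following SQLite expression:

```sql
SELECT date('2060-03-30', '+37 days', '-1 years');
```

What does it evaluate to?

March 2060 has 31 days; 1 remain after the 30th, so 2 days reach 2060-04-01.
April 2060 has 30 days; 29 remain after the 1st, so 30 days reach 2060-05-01.
Advancing 5 more days within May lands on 2060-05-06.
Adding -1 year to 2060-05-06 gives 2059-05-06.

2059-05-06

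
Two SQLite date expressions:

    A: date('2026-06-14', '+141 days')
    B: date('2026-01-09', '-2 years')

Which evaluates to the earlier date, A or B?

A = 2026-11-02.
B = 2024-01-09.
B is earlier.

B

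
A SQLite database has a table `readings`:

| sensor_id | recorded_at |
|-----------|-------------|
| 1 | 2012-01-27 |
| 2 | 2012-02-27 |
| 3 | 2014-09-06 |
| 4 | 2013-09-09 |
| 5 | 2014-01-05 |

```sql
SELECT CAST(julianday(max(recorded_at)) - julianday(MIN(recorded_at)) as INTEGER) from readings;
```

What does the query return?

953

MIN = 2012-01-27, MAX = 2014-09-06.
4 days remain in January 2012 after the 27th (31 − 27).
Full months from February 2012 through August 2014 contribute their day counts.
Then 6 days into September 2014.
Total: 4 + 29 + 31 + 30 + 31 + 30 + 31 + 31 + 30 + 31 + 30 + 31 + 31 + 28 + 31 + 30 + 31 + 30 + 31 + 31 + 30 + 31 + 30 + 31 + 31 + 28 + 31 + 30 + 31 + 30 + 31 + 31 + 6 = 953.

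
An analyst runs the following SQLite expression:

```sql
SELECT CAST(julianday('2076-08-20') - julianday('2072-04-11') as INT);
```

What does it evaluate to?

19 days remain in April 2072 after the 11th (30 − 11).
Full months from May 2072 through July 2076 contribute their day counts.
Then 20 days into August 2076.
Total: 19 + 31 + 30 + 31 + 31 + 30 + 31 + 30 + 31 + 31 + 28 + 31 + 30 + 31 + 30 + 31 + 31 + 30 + 31 + 30 + 31 + 31 + 28 + 31 + 30 + 31 + 30 + 31 + 31 + 30 + 31 + 30 + 31 + 31 + 28 + 31 + 30 + 31 + 30 + 31 + 31 + 30 + 31 + 30 + 31 + 31 + 29 + 31 + 30 + 31 + 30 + 31 + 20 = 1592.

1592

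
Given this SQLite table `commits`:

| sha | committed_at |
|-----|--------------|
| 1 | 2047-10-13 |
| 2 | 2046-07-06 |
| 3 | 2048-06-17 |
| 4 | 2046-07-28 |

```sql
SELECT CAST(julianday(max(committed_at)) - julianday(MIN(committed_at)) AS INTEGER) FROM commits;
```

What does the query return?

MIN = 2046-07-06, MAX = 2048-06-17.
25 days remain in July 2046 after the 6th (31 − 6).
Full months from August 2046 through May 2048 contribute their day counts.
Then 17 days into June 2048.
Total: 25 + 31 + 30 + 31 + 30 + 31 + 31 + 28 + 31 + 30 + 31 + 30 + 31 + 31 + 30 + 31 + 30 + 31 + 31 + 29 + 31 + 30 + 31 + 17 = 712.

712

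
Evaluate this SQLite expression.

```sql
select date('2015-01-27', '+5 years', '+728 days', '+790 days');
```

Adding +5 years to 2015-01-27 gives 2020-01-27.
Applying '+728 days' to 2020-01-27: counting 728 days forward gives 2022-01-24.
Applying '+790 days' to 2022-01-24: counting 790 days forward gives 2024-03-24.

2024-03-24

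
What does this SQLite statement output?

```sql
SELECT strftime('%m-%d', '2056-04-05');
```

`%m-%d` extracts the month-day: 04-05.

04-05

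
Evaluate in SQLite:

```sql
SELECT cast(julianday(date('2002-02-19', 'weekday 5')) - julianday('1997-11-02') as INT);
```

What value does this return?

1573

`weekday 5` advances to the next Friday; 2002-02-19 is a Tuesday, so it moves forward to 2002-02-22.
28 days remain in November 1997 after the 2nd (30 − 2).
Full months from December 1997 through January 2002 contribute their day counts.
Then 22 days into February 2002.
Total: 28 + 31 + 31 + 28 + 31 + 30 + 31 + 30 + 31 + 31 + 30 + 31 + 30 + 31 + 31 + 28 + 31 + 30 + 31 + 30 + 31 + 31 + 30 + 31 + 30 + 31 + 31 + 29 + 31 + 30 + 31 + 30 + 31 + 31 + 30 + 31 + 30 + 31 + 31 + 28 + 31 + 30 + 31 + 30 + 31 + 31 + 30 + 31 + 30 + 31 + 31 + 22 = 1573.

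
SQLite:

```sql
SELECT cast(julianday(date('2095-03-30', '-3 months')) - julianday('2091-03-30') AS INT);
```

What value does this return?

Adding -3 months to 2095-03-30 gives 2094-12-30.
1 day remains in March 2091 after the 30th (31 − 30).
Full months from April 2091 through November 2094 contribute their day counts.
Then 30 days into December 2094.
Total: 1 + 30 + 31 + 30 + 31 + 31 + 30 + 31 + 30 + 31 + 31 + 29 + 31 + 30 + 31 + 30 + 31 + 31 + 30 + 31 + 30 + 31 + 31 + 28 + 31 + 30 + 31 + 30 + 31 + 31 + 30 + 31 + 30 + 31 + 31 + 28 + 31 + 30 + 31 + 30 + 31 + 31 + 30 + 31 + 30 + 30 = 1371.

1371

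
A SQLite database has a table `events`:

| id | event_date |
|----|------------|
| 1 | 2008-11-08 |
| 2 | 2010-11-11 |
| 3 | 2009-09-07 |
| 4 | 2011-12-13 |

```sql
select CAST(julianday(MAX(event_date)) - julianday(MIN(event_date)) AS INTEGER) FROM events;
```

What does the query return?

MIN = 2008-11-08, MAX = 2011-12-13.
22 days remain in November 2008 after the 8th (30 − 8).
Full months from December 2008 through November 2011 contribute their day counts.
Then 13 days into December 2011.
Total: 22 + 31 + 31 + 28 + 31 + 30 + 31 + 30 + 31 + 31 + 30 + 31 + 30 + 31 + 31 + 28 + 31 + 30 + 31 + 30 + 31 + 31 + 30 + 31 + 30 + 31 + 31 + 28 + 31 + 30 + 31 + 30 + 31 + 31 + 30 + 31 + 30 + 13 = 1130.

1130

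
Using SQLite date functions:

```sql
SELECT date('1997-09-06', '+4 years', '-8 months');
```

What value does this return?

2001-01-06

Adding +4 years to 1997-09-06 gives 2001-09-06.
Adding -8 months to 2001-09-06 gives 2001-01-06.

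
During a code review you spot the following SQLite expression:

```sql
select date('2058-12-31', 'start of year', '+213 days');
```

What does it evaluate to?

2058-08-02

`start of year` rewinds 2058-12-31 to 2058-01-01.
Applying '+213 days' to 2058-01-01: counting 213 days forward gives 2058-08-02.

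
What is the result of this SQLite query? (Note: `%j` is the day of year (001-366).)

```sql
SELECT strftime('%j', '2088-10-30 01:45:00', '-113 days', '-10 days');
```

181

First apply '-113 days', '-10 days': 2088-10-30 01:45:00 → 2088-06-29 01:45:00.
Day-of-year for 2088-06-29: days since 2088-01-01 inclusive = 181, zero-padded to 181.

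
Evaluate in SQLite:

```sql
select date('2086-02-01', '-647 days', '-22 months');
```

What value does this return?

2082-06-25

Applying '-647 days' to 2086-02-01: counting 647 days back gives 2084-04-25.
Adding -22 months to 2084-04-25 gives 2082-06-25.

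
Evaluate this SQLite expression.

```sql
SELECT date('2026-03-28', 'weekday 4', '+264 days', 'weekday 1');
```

2026-12-28

`weekday 4` advances to the next Thursday; 2026-03-28 is a Saturday, so it moves forward to 2026-04-02.
Applying '+264 days' to 2026-04-02: counting 264 days forward gives 2026-12-22.
`weekday 1` advances to the next Monday; 2026-12-22 is a Tuesday, so it moves forward to 2026-12-28.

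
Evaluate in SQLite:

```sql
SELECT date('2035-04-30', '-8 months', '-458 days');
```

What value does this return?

2033-05-29

Adding -8 months to 2035-04-30 gives 2034-08-30.
Applying '-458 days' to 2034-08-30: counting 458 days back gives 2033-05-29.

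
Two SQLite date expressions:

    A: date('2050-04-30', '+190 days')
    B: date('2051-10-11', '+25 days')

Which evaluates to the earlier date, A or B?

A = 2050-11-06.
B = 2051-11-05.
A is earlier.

A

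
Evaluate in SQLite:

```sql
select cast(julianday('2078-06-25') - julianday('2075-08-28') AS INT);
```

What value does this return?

3 days remain in August 2075 after the 28th (31 − 28).
Full months from September 2075 through May 2078 contribute their day counts.
Then 25 days into June 2078.
Total: 3 + 30 + 31 + 30 + 31 + 31 + 29 + 31 + 30 + 31 + 30 + 31 + 31 + 30 + 31 + 30 + 31 + 31 + 28 + 31 + 30 + 31 + 30 + 31 + 31 + 30 + 31 + 30 + 31 + 31 + 28 + 31 + 30 + 31 + 25 = 1032.

1032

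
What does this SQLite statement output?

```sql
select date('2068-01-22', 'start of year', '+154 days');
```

2068-06-03

`start of year` rewinds 2068-01-22 to 2068-01-01.
Applying '+154 days' to 2068-01-01: counting 154 days forward gives 2068-06-03.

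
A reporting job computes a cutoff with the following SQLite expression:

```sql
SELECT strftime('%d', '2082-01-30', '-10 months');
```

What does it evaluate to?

30

First apply '-10 months': 2082-01-30 → 2081-03-30.
`%d` extracts the 2-digit day of month: 30.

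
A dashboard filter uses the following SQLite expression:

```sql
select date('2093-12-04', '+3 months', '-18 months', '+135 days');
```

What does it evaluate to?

2093-01-17

Adding +3 months to 2093-12-04 gives 2094-03-04.
Adding -18 months to 2094-03-04 gives 2092-09-04.
Applying '+135 days' to 2092-09-04: counting 135 days forward gives 2093-01-17.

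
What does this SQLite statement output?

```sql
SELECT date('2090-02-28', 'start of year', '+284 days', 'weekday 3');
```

`start of year` rewinds 2090-02-28 to 2090-01-01.
Applying '+284 days' to 2090-01-01: counting 284 days forward gives 2090-10-12.
`weekday 3` advances to the next Wednesday; 2090-10-12 is a Thursday, so it moves forward to 2090-10-18.

2090-10-18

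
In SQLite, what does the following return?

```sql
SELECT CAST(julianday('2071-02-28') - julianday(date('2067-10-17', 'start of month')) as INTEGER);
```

1246

`start of month` rewinds 2067-10-17 to 2067-10-01.
30 days remain in October 2067 after the 1st (31 − 1).
Full months from November 2067 through January 2071 contribute their day counts.
Then 28 days into February 2071.
Total: 30 + 30 + 31 + 31 + 29 + 31 + 30 + 31 + 30 + 31 + 31 + 30 + 31 + 30 + 31 + 31 + 28 + 31 + 30 + 31 + 30 + 31 + 31 + 30 + 31 + 30 + 31 + 31 + 28 + 31 + 30 + 31 + 30 + 31 + 31 + 30 + 31 + 30 + 31 + 31 + 28 = 1246.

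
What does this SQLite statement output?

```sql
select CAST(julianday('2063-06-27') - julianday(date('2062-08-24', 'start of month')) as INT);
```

330

`start of month` rewinds 2062-08-24 to 2062-08-01.
30 days remain in August 2062 after the 1st (31 − 1).
Full months from September 2062 through May 2063 contribute their day counts.
Then 27 days into June 2063.
Total: 30 + 30 + 31 + 30 + 31 + 31 + 28 + 31 + 30 + 31 + 27 = 330.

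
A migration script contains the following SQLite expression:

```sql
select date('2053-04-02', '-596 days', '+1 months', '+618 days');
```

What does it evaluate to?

2053-05-25

Applying '-596 days' to 2053-04-02: counting 596 days back gives 2051-08-15.
Adding +1 month to 2051-08-15 gives 2051-09-15.
Applying '+618 days' to 2051-09-15: counting 618 days forward gives 2053-05-25.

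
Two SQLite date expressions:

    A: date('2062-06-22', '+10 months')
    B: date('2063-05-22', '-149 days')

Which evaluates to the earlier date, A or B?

A = 2063-04-22.
B = 2062-12-24.
B is earlier.

B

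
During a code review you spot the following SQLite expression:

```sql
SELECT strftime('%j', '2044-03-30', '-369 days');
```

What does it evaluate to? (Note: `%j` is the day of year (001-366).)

086

First apply '-369 days': 2044-03-30 → 2043-03-27.
Day-of-year for 2043-03-27: days since 2043-01-01 inclusive = 86, zero-padded to 086.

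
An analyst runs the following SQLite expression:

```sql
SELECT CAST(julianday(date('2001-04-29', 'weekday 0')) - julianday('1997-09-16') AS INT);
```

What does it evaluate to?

`weekday 0` advances to the next Sunday; 2001-04-29 is already a Sunday, so it stays at 2001-04-29.
14 days remain in September 1997 after the 16th (30 − 16).
Full months from October 1997 through March 2001 contribute their day counts.
Then 29 days into April 2001.
Total: 14 + 31 + 30 + 31 + 31 + 28 + 31 + 30 + 31 + 30 + 31 + 31 + 30 + 31 + 30 + 31 + 31 + 28 + 31 + 30 + 31 + 30 + 31 + 31 + 30 + 31 + 30 + 31 + 31 + 29 + 31 + 30 + 31 + 30 + 31 + 31 + 30 + 31 + 30 + 31 + 31 + 28 + 31 + 29 = 1321.

1321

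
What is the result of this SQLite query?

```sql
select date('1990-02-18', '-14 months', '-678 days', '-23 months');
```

Adding -14 months to 1990-02-18 gives 1988-12-18.
Applying '-678 days' to 1988-12-18: counting 678 days back gives 1987-02-09.
Adding -23 months to 1987-02-09 gives 1985-03-09.

1985-03-09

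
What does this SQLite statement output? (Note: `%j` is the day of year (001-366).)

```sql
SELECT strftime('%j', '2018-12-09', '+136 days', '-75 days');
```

039

First apply '+136 days', '-75 days': 2018-12-09 → 2019-02-08.
Day-of-year for 2019-02-08: days since 2019-01-01 inclusive = 39, zero-padded to 039.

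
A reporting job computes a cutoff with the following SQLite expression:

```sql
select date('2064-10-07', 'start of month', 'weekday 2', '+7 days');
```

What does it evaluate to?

`start of month` rewinds 2064-10-07 to 2064-10-01.
`weekday 2` advances to the next Tuesday; 2064-10-01 is a Wednesday, so it moves forward to 2064-10-07.
Advancing 7 more days within October lands on 2064-10-14.

2064-10-14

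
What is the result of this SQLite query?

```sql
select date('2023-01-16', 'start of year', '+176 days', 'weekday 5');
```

2023-06-30

`start of year` rewinds 2023-01-16 to 2023-01-01.
Applying '+176 days' to 2023-01-01: counting 176 days forward gives 2023-06-26.
`weekday 5` advances to the next Friday; 2023-06-26 is a Monday, so it moves forward to 2023-06-30.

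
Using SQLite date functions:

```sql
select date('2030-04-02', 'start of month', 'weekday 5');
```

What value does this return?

2030-04-05

`start of month` rewinds 2030-04-02 to 2030-04-01.
`weekday 5` advances to the next Friday; 2030-04-01 is a Monday, so it moves forward to 2030-04-05.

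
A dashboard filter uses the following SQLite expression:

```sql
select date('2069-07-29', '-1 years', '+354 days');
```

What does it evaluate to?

Adding -1 year to 2069-07-29 gives 2068-07-29.
Applying '+354 days' to 2068-07-29: counting 354 days forward gives 2069-07-18.

2069-07-18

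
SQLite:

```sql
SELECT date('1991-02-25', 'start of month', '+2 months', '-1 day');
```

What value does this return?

1991-03-31

`start of month` rewinds 1991-02-25 to 1991-02-01.
Adding +2 months to 1991-02-01 gives 1991-04-01.
Going back 1 day from 1991-04-01 reaches 1991-03-31 (last day of March, 31 days).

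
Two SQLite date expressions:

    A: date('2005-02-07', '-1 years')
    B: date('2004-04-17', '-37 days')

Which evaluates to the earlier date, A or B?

A

A = 2004-02-07.
B = 2004-03-11.
A is earlier.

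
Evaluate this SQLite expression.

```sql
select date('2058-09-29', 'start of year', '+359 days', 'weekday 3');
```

2059-01-01

`start of year` rewinds 2058-09-29 to 2058-01-01.
Applying '+359 days' to 2058-01-01: counting 359 days forward gives 2058-12-26.
`weekday 3` advances to the next Wednesday; 2058-12-26 is a Thursday, so it moves forward to 2059-01-01.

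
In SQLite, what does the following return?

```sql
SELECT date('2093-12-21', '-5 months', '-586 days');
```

2091-12-13

Adding -5 months to 2093-12-21 gives 2093-07-21.
Applying '-586 days' to 2093-07-21: counting 586 days back gives 2091-12-13.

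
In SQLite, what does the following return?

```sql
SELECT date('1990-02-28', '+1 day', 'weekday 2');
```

February 1990 has 28 days; 0 remain after the 28th, so 1 days reach 1990-03-01.
`weekday 2` advances to the next Tuesday; 1990-03-01 is a Thursday, so it moves forward to 1990-03-06.

1990-03-06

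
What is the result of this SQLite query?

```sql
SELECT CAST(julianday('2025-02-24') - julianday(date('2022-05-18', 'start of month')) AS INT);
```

1030

`start of month` rewinds 2022-05-18 to 2022-05-01.
30 days remain in May 2022 after the 1st (31 − 1).
Full months from June 2022 through January 2025 contribute their day counts.
Then 24 days into February 2025.
Total: 30 + 30 + 31 + 31 + 30 + 31 + 30 + 31 + 31 + 28 + 31 + 30 + 31 + 30 + 31 + 31 + 30 + 31 + 30 + 31 + 31 + 29 + 31 + 30 + 31 + 30 + 31 + 31 + 30 + 31 + 30 + 31 + 31 + 24 = 1030.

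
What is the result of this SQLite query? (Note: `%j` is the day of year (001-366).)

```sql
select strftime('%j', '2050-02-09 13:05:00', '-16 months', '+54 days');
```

First apply '-16 months', '+54 days': 2050-02-09 13:05:00 → 2048-12-02 13:05:00.
Day-of-year for 2048-12-02: days since 2048-01-01 inclusive = 337, zero-padded to 337.

337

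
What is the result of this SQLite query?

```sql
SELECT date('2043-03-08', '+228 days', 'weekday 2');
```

2043-10-27

Applying '+228 days' to 2043-03-08: counting 228 days forward gives 2043-10-22.
`weekday 2` advances to the next Tuesday; 2043-10-22 is a Thursday, so it moves forward to 2043-10-27.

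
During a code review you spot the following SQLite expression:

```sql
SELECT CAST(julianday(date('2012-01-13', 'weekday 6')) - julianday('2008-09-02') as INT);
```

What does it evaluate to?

`weekday 6` advances to the next Saturday; 2012-01-13 is a Friday, so it moves forward to 2012-01-14.
28 days remain in September 2008 after the 2nd (30 − 2).
Full months from October 2008 through December 2011 contribute their day counts.
Then 14 days into January 2012.
Total: 28 + 31 + 30 + 31 + 31 + 28 + 31 + 30 + 31 + 30 + 31 + 31 + 30 + 31 + 30 + 31 + 31 + 28 + 31 + 30 + 31 + 30 + 31 + 31 + 30 + 31 + 30 + 31 + 31 + 28 + 31 + 30 + 31 + 30 + 31 + 31 + 30 + 31 + 30 + 31 + 14 = 1229.

1229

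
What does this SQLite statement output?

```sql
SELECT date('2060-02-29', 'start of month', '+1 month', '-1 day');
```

`start of month` rewinds 2060-02-29 to 2060-02-01.
Adding +1 month to 2060-02-01 gives 2060-03-01.
Going back 1 day from 2060-03-01 reaches 2060-02-29 (last day of February, 29 days).

2060-02-29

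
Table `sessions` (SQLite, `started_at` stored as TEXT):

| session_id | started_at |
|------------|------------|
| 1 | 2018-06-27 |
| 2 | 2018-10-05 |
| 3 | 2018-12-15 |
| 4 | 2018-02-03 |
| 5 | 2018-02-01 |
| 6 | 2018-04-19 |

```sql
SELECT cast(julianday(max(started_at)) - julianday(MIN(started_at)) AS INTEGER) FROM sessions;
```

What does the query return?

MIN = 2018-02-01, MAX = 2018-12-15.
27 days remain in February 2018 after the 1st (28 − 1).
Full months from March 2018 through November 2018 contribute their day counts.
Then 15 days into December 2018.
Total: 27 + 31 + 30 + 31 + 30 + 31 + 31 + 30 + 31 + 30 + 15 = 317.

317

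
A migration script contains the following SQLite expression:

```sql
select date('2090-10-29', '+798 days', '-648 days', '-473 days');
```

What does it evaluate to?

Applying '+798 days' to 2090-10-29: counting 798 days forward gives 2093-01-04.
Applying '-648 days' to 2093-01-04: counting 648 days back gives 2091-03-28.
Applying '-473 days' to 2091-03-28: counting 473 days back gives 2089-12-10.

2089-12-10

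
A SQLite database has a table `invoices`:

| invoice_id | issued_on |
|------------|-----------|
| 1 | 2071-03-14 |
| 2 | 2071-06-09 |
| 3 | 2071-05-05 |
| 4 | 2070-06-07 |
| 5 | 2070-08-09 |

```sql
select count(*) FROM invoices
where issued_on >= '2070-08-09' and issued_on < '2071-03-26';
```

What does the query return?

2

Rows in [2070-08-09, 2071-03-26): 2071-03-14, 2070-08-09 → 2 rows.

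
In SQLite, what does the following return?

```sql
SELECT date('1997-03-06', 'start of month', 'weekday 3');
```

1997-03-05

`start of month` rewinds 1997-03-06 to 1997-03-01.
`weekday 3` advances to the next Wednesday; 1997-03-01 is a Saturday, so it moves forward to 1997-03-05.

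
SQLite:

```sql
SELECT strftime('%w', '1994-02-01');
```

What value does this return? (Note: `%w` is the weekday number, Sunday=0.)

2

1994-02-01 is a Tuesday; with Sunday=0 that is 2.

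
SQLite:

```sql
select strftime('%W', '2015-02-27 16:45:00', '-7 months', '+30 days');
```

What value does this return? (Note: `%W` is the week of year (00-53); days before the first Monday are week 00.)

First apply '-7 months', '+30 days': 2015-02-27 16:45:00 → 2014-08-26 16:45:00.
2014-08-26 is a Tuesday. SQLite's %W counts Mondays since the year started; the result is 34.

34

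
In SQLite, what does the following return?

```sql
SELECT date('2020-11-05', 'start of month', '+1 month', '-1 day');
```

`start of month` rewinds 2020-11-05 to 2020-11-01.
Adding +1 month to 2020-11-01 gives 2020-12-01.
Going back 1 day from 2020-12-01 reaches 2020-11-30 (last day of November, 30 days).

2020-11-30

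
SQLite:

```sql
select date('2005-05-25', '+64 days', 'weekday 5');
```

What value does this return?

Applying '+64 days' to 2005-05-25: counting 64 days forward gives 2005-07-28.
`weekday 5` advances to the next Friday; 2005-07-28 is a Thursday, so it moves forward to 2005-07-29.

2005-07-29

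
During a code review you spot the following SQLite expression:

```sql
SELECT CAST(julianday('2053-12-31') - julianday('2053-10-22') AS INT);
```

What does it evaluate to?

9 days remain in October 2053 after the 22nd (31 − 22).
November 2053: 30 days.
Then 31 days into December 2053.
Total: 9 + 30 + 31 = 70.

70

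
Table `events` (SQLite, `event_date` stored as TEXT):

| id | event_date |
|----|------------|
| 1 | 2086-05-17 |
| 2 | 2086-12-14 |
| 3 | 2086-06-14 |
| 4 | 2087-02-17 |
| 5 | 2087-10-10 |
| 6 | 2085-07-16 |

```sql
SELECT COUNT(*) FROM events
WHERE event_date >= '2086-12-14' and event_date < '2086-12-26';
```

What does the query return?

Rows in [2086-12-14, 2086-12-26): 2086-12-14 → 1 row.

1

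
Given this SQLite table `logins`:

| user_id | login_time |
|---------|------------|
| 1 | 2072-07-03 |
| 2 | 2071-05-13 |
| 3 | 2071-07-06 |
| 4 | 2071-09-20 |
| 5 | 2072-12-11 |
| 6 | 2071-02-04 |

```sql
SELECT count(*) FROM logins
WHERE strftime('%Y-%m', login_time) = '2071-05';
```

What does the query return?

Rows with year-month 2071-05: 2071-05-13 → 1.

1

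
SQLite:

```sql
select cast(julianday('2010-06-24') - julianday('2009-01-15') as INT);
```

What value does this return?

525

16 days remain in January 2009 after the 15th (31 − 15).
Full months from February 2009 through May 2010 contribute their day counts.
Then 24 days into June 2010.
Total: 16 + 28 + 31 + 30 + 31 + 30 + 31 + 31 + 30 + 31 + 30 + 31 + 31 + 28 + 31 + 30 + 31 + 24 = 525.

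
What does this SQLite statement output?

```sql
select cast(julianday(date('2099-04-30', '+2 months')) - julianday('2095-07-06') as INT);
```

1455

Adding +2 months to 2099-04-30 gives 2099-06-30.
25 days remain in July 2095 after the 6th (31 − 6).
Full months from August 2095 through May 2099 contribute their day counts.
Then 30 days into June 2099.
Total: 25 + 31 + 30 + 31 + 30 + 31 + 31 + 29 + 31 + 30 + 31 + 30 + 31 + 31 + 30 + 31 + 30 + 31 + 31 + 28 + 31 + 30 + 31 + 30 + 31 + 31 + 30 + 31 + 30 + 31 + 31 + 28 + 31 + 30 + 31 + 30 + 31 + 31 + 30 + 31 + 30 + 31 + 31 + 28 + 31 + 30 + 31 + 30 = 1455.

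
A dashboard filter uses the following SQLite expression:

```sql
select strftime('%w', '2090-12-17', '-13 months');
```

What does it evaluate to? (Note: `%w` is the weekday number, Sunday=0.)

First apply '-13 months': 2090-12-17 → 2089-11-17.
2089-11-17 is a Thursday; with Sunday=0 that is 4.

4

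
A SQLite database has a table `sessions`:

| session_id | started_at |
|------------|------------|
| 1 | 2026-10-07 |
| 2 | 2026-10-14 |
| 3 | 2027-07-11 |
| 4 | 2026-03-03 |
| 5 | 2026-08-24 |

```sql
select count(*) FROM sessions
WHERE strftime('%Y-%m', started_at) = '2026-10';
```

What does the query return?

Rows with year-month 2026-10: 2026-10-07, 2026-10-14 → 2.

2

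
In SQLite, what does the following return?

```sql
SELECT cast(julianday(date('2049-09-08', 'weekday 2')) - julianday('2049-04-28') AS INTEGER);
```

`weekday 2` advances to the next Tuesday; 2049-09-08 is a Wednesday, so it moves forward to 2049-09-14.
2 days remain in April 2049 after the 28th (30 − 28).
May 2049: 31 days.
June 2049: 30 days.
July 2049: 31 days.
August 2049: 31 days.
Then 14 days into September 2049.
Total: 2 + 31 + 30 + 31 + 31 + 14 = 139.

139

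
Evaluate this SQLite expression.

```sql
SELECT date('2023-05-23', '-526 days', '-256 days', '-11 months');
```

Applying '-526 days' to 2023-05-23: counting 526 days back gives 2021-12-13.
Applying '-256 days' to 2021-12-13: counting 256 days back gives 2021-04-01.
Adding -11 months to 2021-04-01 gives 2020-05-01.

2020-05-01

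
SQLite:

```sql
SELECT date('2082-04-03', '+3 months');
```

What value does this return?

2082-07-03

Adding +3 months to 2082-04-03 gives 2082-07-03.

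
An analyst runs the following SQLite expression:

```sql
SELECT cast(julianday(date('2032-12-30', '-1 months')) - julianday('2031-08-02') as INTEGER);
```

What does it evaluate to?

Adding -1 month to 2032-12-30 gives 2032-11-30.
29 days remain in August 2031 after the 2nd (31 − 2).
Full months from September 2031 through October 2032 contribute their day counts.
Then 30 days into November 2032.
Total: 29 + 30 + 31 + 30 + 31 + 31 + 29 + 31 + 30 + 31 + 30 + 31 + 31 + 30 + 31 + 30 = 486.

486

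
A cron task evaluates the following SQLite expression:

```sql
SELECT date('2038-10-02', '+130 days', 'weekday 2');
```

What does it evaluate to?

Applying '+130 days' to 2038-10-02: counting 130 days forward gives 2039-02-09.
`weekday 2` advances to the next Tuesday; 2039-02-09 is a Wednesday, so it moves forward to 2039-02-15.

2039-02-15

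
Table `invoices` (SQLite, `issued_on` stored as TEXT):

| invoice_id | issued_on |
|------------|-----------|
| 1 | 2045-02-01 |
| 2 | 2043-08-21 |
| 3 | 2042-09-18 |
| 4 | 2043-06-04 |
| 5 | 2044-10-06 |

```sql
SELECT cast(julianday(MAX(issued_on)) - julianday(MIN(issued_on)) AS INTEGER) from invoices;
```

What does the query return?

867

MIN = 2042-09-18, MAX = 2045-02-01.
12 days remain in September 2042 after the 18th (30 − 18).
Full months from October 2042 through January 2045 contribute their day counts.
Then 1 day into February 2045.
Total: 12 + 31 + 30 + 31 + 31 + 28 + 31 + 30 + 31 + 30 + 31 + 31 + 30 + 31 + 30 + 31 + 31 + 29 + 31 + 30 + 31 + 30 + 31 + 31 + 30 + 31 + 30 + 31 + 31 + 1 = 867.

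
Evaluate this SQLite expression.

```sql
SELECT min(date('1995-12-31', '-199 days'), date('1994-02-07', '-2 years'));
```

date('1995-12-31', '-199 days') → 1995-06-15.
date('1994-02-07', '-2 years') → 1992-02-07.
Earlier of the two is 1992-02-07.

1992-02-07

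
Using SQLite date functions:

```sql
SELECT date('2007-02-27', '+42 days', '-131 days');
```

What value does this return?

2006-11-30

Applying '+42 days' to 2007-02-27: counting 42 days forward gives 2007-04-10.
Applying '-131 days' to 2007-04-10: counting 131 days back gives 2006-11-30.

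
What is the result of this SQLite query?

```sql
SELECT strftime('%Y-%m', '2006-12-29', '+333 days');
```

First apply '+333 days': 2006-12-29 → 2007-11-27.
`%Y-%m` extracts the year-month: 2007-11.

2007-11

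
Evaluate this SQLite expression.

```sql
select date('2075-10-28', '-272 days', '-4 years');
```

2071-01-29

Applying '-272 days' to 2075-10-28: counting 272 days back gives 2075-01-29.
Adding -4 years to 2075-01-29 gives 2071-01-29.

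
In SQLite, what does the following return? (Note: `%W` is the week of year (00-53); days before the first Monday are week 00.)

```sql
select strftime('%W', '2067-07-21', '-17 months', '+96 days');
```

First apply '-17 months', '+96 days': 2067-07-21 → 2066-05-28.
2066-05-28 is a Friday. SQLite's %W counts Mondays since the year started; the result is 21.

21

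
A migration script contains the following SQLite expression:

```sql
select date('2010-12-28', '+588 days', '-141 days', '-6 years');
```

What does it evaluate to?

2006-03-19

Applying '+588 days' to 2010-12-28: counting 588 days forward gives 2012-08-07.
Applying '-141 days' to 2012-08-07: counting 141 days back gives 2012-03-19.
Adding -6 years to 2012-03-19 gives 2006-03-19.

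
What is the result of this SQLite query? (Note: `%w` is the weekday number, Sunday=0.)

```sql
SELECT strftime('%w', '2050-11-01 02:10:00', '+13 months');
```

First apply '+13 months': 2050-11-01 02:10:00 → 2051-12-01 02:10:00.
2051-12-01 is a Friday; with Sunday=0 that is 5.

5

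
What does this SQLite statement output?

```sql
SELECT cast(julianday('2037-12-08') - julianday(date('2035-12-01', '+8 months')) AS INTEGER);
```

Adding +8 months to 2035-12-01 gives 2036-08-01.
30 days remain in August 2036 after the 1st (31 − 1).
Full months from September 2036 through November 2037 contribute their day counts.
Then 8 days into December 2037.
Total: 30 + 30 + 31 + 30 + 31 + 31 + 28 + 31 + 30 + 31 + 30 + 31 + 31 + 30 + 31 + 30 + 8 = 494.

494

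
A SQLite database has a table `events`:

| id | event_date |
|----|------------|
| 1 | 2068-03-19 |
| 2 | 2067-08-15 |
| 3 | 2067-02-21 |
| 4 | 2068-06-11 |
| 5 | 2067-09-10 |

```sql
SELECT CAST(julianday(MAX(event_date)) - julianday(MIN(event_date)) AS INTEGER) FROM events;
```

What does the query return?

MIN = 2067-02-21, MAX = 2068-06-11.
7 days remain in February 2067 after the 21st (28 − 21).
Full months from March 2067 through May 2068 contribute their day counts.
Then 11 days into June 2068.
Total: 7 + 31 + 30 + 31 + 30 + 31 + 31 + 30 + 31 + 30 + 31 + 31 + 29 + 31 + 30 + 31 + 11 = 476.

476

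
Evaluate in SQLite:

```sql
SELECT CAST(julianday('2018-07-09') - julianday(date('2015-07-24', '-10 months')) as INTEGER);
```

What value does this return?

1384

Adding -10 months to 2015-07-24 gives 2014-09-24.
6 days remain in September 2014 after the 24th (30 − 24).
Full months from October 2014 through June 2018 contribute their day counts.
Then 9 days into July 2018.
Total: 6 + 31 + 30 + 31 + 31 + 28 + 31 + 30 + 31 + 30 + 31 + 31 + 30 + 31 + 30 + 31 + 31 + 29 + 31 + 30 + 31 + 30 + 31 + 31 + 30 + 31 + 30 + 31 + 31 + 28 + 31 + 30 + 31 + 30 + 31 + 31 + 30 + 31 + 30 + 31 + 31 + 28 + 31 + 30 + 31 + 30 + 9 = 1384.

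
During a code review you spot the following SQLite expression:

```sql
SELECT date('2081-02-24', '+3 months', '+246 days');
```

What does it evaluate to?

2082-01-25

Adding +3 months to 2081-02-24 gives 2081-05-24.
Applying '+246 days' to 2081-05-24: counting 246 days forward gives 2082-01-25.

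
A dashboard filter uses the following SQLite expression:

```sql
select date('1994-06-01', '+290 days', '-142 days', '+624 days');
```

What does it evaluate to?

1996-07-12

Applying '+290 days' to 1994-06-01: counting 290 days forward gives 1995-03-18.
Applying '-142 days' to 1995-03-18: counting 142 days back gives 1994-10-27.
Applying '+624 days' to 1994-10-27: counting 624 days forward gives 1996-07-12.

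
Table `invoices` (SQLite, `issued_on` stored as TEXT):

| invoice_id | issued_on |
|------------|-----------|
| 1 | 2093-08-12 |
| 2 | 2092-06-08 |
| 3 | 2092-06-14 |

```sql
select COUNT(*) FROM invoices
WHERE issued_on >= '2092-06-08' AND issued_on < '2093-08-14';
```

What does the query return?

Rows in [2092-06-08, 2093-08-14): 2093-08-12, 2092-06-08, 2092-06-14 → 3 rows.

3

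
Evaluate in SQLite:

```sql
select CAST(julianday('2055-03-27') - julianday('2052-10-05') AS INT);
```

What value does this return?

26 days remain in October 2052 after the 5th (31 − 5).
Full months from November 2052 through February 2055 contribute their day counts.
Then 27 days into March 2055.
Total: 26 + 30 + 31 + 31 + 28 + 31 + 30 + 31 + 30 + 31 + 31 + 30 + 31 + 30 + 31 + 31 + 28 + 31 + 30 + 31 + 30 + 31 + 31 + 30 + 31 + 30 + 31 + 31 + 28 + 27 = 903.

903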